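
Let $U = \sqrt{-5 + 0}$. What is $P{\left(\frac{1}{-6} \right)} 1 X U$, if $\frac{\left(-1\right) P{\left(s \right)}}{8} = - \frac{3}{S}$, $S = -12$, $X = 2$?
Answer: $- 4 i \sqrt{5} \approx - 8.9443 i$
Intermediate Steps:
$P{\left(s \right)} = -2$ ($P{\left(s \right)} = - 8 \left(- \frac{3}{-12}\right) = - 8 \left(\left(-3\right) \left(- \frac{1}{12}\right)\right) = \left(-8\right) \frac{1}{4} = -2$)
$U = i \sqrt{5}$ ($U = \sqrt{-5} = i \sqrt{5} \approx 2.2361 i$)
$P{\left(\frac{1}{-6} \right)} 1 X U = - 2 \cdot 1 \cdot 2 i \sqrt{5} = - 2 \cdot 2 i \sqrt{5} = - 4 i \sqrt{5}$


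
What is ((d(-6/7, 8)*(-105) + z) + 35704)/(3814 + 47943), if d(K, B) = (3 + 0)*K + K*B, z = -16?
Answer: 36678/51757 ≈ 0.70866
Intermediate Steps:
d(K, B) = 3*K + B*K
((d(-6/7, 8)*(-105) + z) + 35704)/(3814 + 47943) = ((((-6/7)*(3 + 8))*(-105) - 16) + 35704)/(3814 + 47943) = (((-6*1/7*11)*(-105) - 16) + 35704)/51757 = ((-6/7*11*(-105) - 16) + 35704)*(1/51757) = ((-66/7*(-105) - 16) + 35704)*(1/51757) = ((990 - 16) + 35704)*(1/51757) = (974 + 35704)*(1/51757) = 36678*(1/51757) = 36678/51757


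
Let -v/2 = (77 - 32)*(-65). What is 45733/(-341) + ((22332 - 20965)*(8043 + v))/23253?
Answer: 1804250274/2643091 ≈ 682.63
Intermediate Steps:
v = 5850 (v = -2*(77 - 32)*(-65) = -90*(-65) = -2*(-2925) = 5850)
45733/(-341) + ((22332 - 20965)*(8043 + v))/23253 = 45733/(-341) + ((22332 - 20965)*(8043 + 5850))/23253 = 45733*(-1/341) + (1367*13893)*(1/23253) = -45733/341 + 18991731*(1/23253) = -45733/341 + 6330577/7751 = 1804250274/2643091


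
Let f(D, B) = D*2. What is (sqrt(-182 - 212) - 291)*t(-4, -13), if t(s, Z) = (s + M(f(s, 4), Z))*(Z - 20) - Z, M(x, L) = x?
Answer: -119019 + 409*I*sqrt(394) ≈ -1.1902e+5 + 8118.4*I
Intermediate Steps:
f(D, B) = 2*D
t(s, Z) = -Z + 3*s*(-20 + Z) (t(s, Z) = (s + 2*s)*(Z - 20) - Z = (3*s)*(-20 + Z) - Z = 3*s*(-20 + Z) - Z = -Z + 3*s*(-20 + Z))
(sqrt(-182 - 212) - 291)*t(-4, -13) = (sqrt(-182 - 212) - 291)*(-1*(-13) - 60*(-4) + 3*(-13)*(-4)) = (sqrt(-394) - 291)*(13 + 240 + 156) = (I*sqrt(394) - 291)*409 = (-291 + I*sqrt(394))*409 = -119019 + 409*I*sqrt(394)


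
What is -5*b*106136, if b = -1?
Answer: 530680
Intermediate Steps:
-5*b*106136 = -5*(-1)*106136 = 5*106136 = 530680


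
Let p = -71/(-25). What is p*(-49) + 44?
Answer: -2379/25 ≈ -95.160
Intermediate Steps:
p = 71/25 (p = -71*(-1/25) = 71/25 ≈ 2.8400)
p*(-49) + 44 = (71/25)*(-49) + 44 = -3479/25 + 44 = -2379/25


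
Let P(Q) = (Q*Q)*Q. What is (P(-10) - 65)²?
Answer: 1134225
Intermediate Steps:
P(Q) = Q³ (P(Q) = Q²*Q = Q³)
(P(-10) - 65)² = ((-10)³ - 65)² = (-1000 - 65)² = (-1065)² = 1134225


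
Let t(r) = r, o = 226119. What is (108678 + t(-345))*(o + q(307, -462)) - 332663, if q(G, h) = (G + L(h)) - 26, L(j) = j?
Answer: 24476208691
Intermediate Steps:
q(G, h) = -26 + G + h (q(G, h) = (G + h) - 26 = -26 + G + h)
(108678 + t(-345))*(o + q(307, -462)) - 332663 = (108678 - 345)*(226119 + (-26 + 307 - 462)) - 332663 = 108333*(226119 - 181) - 332663 = 108333*225938 - 332663 = 24476541354 - 332663 = 24476208691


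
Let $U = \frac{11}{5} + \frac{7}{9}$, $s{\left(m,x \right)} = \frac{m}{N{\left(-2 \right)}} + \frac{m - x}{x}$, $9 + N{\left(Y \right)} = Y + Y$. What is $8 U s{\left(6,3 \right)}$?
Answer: $\frac{7504}{585} \approx 12.827$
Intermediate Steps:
$N{\left(Y \right)} = -9 + 2 Y$ ($N{\left(Y \right)} = -9 + \left(Y + Y\right) = -9 + 2 Y$)
$s{\left(m,x \right)} = - \frac{m}{13} + \frac{m - x}{x}$ ($s{\left(m,x \right)} = \frac{m}{-9 + 2 \left(-2\right)} + \frac{m - x}{x} = \frac{m}{-9 - 4} + \frac{m - x}{x} = \frac{m}{-13} + \frac{m - x}{x} = m \left(- \frac{1}{13}\right) + \frac{m - x}{x} = - \frac{m}{13} + \frac{m - x}{x}$)
$U = \frac{134}{45}$ ($U = 11 \cdot \frac{1}{5} + 7 \cdot \frac{1}{9} = \frac{11}{5} + \frac{7}{9} = \frac{134}{45} \approx 2.9778$)
$8 U s{\left(6,3 \right)} = 8 \cdot \frac{134}{45} \left(-1 - \frac{6}{13} + \frac{6}{3}\right) = \frac{1072 \left(-1 - \frac{6}{13} + 6 \cdot \frac{1}{3}\right)}{45} = \frac{1072 \left(-1 - \frac{6}{13} + 2\right)}{45} = \frac{1072}{45} \cdot \frac{7}{13} = \frac{7504}{585}$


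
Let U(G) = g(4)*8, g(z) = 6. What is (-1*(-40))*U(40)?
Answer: 1920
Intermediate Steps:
U(G) = 48 (U(G) = 6*8 = 48)
(-1*(-40))*U(40) = -1*(-40)*48 = 40*48 = 1920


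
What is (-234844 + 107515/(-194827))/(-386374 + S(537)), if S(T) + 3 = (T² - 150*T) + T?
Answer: 45754059503/34683297367 ≈ 1.3192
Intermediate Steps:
S(T) = -3 + T² - 149*T (S(T) = -3 + ((T² - 150*T) + T) = -3 + (T² - 149*T) = -3 + T² - 149*T)
(-234844 + 107515/(-194827))/(-386374 + S(537)) = (-234844 + 107515/(-194827))/(-386374 + (-3 + 537² - 149*537)) = (-234844 + 107515*(-1/194827))/(-386374 + (-3 + 288369 - 80013)) = (-234844 - 107515/194827)/(-386374 + 208353) = -45754059503/194827/(-178021) = -45754059503/194827*(-1/178021) = 45754059503/34683297367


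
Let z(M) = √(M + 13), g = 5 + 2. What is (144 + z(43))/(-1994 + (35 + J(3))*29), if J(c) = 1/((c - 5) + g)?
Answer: -120/811 - 5*√14/2433 ≈ -0.15565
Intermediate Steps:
g = 7
z(M) = √(13 + M)
J(c) = 1/(2 + c) (J(c) = 1/((c - 5) + 7) = 1/((-5 + c) + 7) = 1/(2 + c))
(144 + z(43))/(-1994 + (35 + J(3))*29) = (144 + √(13 + 43))/(-1994 + (35 + 1/(2 + 3))*29) = (144 + √56)/(-1994 + (35 + 1/5)*29) = (144 + 2*√14)/(-1994 + (35 + ⅕)*29) = (144 + 2*√14)/(-1994 + (176/5)*29) = (144 + 2*√14)/(-1994 + 5104/5) = (144 + 2*√14)/(-4866/5) = (144 + 2*√14)*(-5/4866) = -120/811 - 5*√14/2433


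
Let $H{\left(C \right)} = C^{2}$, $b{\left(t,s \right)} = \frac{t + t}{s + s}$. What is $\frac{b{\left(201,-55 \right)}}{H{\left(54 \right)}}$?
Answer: $- \frac{67}{53460} \approx -0.0012533$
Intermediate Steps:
$b{\left(t,s \right)} = \frac{t}{s}$ ($b{\left(t,s \right)} = \frac{2 t}{2 s} = 2 t \frac{1}{2 s} = \frac{t}{s}$)
$\frac{b{\left(201,-55 \right)}}{H{\left(54 \right)}} = \frac{201 \frac{1}{-55}}{54^{2}} = \frac{201 \left(- \frac{1}{55}\right)}{2916} = \left(- \frac{201}{55}\right) \frac{1}{2916} = - \frac{67}{53460}$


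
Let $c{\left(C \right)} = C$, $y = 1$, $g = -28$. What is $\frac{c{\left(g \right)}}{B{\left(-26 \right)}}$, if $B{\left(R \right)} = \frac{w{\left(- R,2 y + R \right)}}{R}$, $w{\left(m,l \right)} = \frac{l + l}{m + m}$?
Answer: $- \frac{2366}{3} \approx -788.67$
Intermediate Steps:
$w{\left(m,l \right)} = \frac{l}{m}$ ($w{\left(m,l \right)} = \frac{2 l}{2 m} = 2 l \frac{1}{2 m} = \frac{l}{m}$)
$B{\left(R \right)} = - \frac{2 + R}{R^{2}}$ ($B{\left(R \right)} = \frac{\left(2 \cdot 1 + R\right) \frac{1}{\left(-1\right) R}}{R} = \frac{\left(2 + R\right) \left(- \frac{1}{R}\right)}{R} = \frac{\left(-1\right) \frac{1}{R} \left(2 + R\right)}{R} = - \frac{2 + R}{R^{2}}$)
$\frac{c{\left(g \right)}}{B{\left(-26 \right)}} = - \frac{28}{\frac{1}{676} \left(-2 - -26\right)} = - \frac{28}{\frac{1}{676} \left(-2 + 26\right)} = - \frac{28}{\frac{1}{676} \cdot 24} = - \frac{28}{\frac{6}{169}} = \left(-28\right) \frac{169}{6} = - \frac{2366}{3}$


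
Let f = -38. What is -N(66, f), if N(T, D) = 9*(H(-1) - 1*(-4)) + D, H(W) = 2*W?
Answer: 20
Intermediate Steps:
N(T, D) = 18 + D (N(T, D) = 9*(2*(-1) - 1*(-4)) + D = 9*(-2 + 4) + D = 9*2 + D = 18 + D)
-N(66, f) = -(18 - 38) = -1*(-20) = 20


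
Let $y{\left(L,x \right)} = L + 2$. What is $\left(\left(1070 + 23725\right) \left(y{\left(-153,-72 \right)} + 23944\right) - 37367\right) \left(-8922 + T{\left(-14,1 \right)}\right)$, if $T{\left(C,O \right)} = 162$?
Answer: $-5167612195680$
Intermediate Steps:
$y{\left(L,x \right)} = 2 + L$
$\left(\left(1070 + 23725\right) \left(y{\left(-153,-72 \right)} + 23944\right) - 37367\right) \left(-8922 + T{\left(-14,1 \right)}\right) = \left(\left(1070 + 23725\right) \left(\left(2 - 153\right) + 23944\right) - 37367\right) \left(-8922 + 162\right) = \left(24795 \left(-151 + 23944\right) - 37367\right) \left(-8760\right) = \left(24795 \cdot 23793 - 37367\right) \left(-8760\right) = \left(589947435 - 37367\right) \left(-8760\right) = 589910068 \left(-8760\right) = -5167612195680$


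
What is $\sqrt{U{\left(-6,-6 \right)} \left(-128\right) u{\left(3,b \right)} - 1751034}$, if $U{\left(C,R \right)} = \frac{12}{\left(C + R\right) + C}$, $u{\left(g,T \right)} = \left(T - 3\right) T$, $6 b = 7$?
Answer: $\frac{i \sqrt{141848538}}{9} \approx 1323.3 i$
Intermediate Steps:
$b = \frac{7}{6}$ ($b = \frac{1}{6} \cdot 7 = \frac{7}{6} \approx 1.1667$)
$u{\left(g,T \right)} = T \left(-3 + T\right)$ ($u{\left(g,T \right)} = \left(-3 + T\right) T = T \left(-3 + T\right)$)
$U{\left(C,R \right)} = \frac{12}{R + 2 C}$
$\sqrt{U{\left(-6,-6 \right)} \left(-128\right) u{\left(3,b \right)} - 1751034} = \sqrt{\frac{12}{-6 + 2 \left(-6\right)} \left(-128\right) \frac{7 \left(-3 + \frac{7}{6}\right)}{6} - 1751034} = \sqrt{\frac{12}{-6 - 12} \left(-128\right) \frac{7}{6} \left(- \frac{11}{6}\right) - 1751034} = \sqrt{\frac{12}{-18} \left(-128\right) \left(- \frac{77}{36}\right) - 1751034} = \sqrt{12 \left(- \frac{1}{18}\right) \left(-128\right) \left(- \frac{77}{36}\right) - 1751034} = \sqrt{\left(- \frac{2}{3}\right) \left(-128\right) \left(- \frac{77}{36}\right) - 1751034} = \sqrt{\frac{256}{3} \left(- \frac{77}{36}\right) - 1751034} = \sqrt{- \frac{4928}{27} - 1751034} = \sqrt{- \frac{47282846}{27}} = \frac{i \sqrt{141848538}}{9}$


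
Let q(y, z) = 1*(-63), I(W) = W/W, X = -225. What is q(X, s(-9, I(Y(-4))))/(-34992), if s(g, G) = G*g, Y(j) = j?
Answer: 7/3888 ≈ 0.0018004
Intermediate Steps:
I(W) = 1
q(y, z) = -63
q(X, s(-9, I(Y(-4))))/(-34992) = -63/(-34992) = -63*(-1/34992) = 7/3888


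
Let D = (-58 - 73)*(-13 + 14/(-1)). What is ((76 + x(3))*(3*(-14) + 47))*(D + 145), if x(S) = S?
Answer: 1454390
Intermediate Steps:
D = 3537 (D = -131*(-13 + 14*(-1)) = -131*(-13 - 14) = -131*(-27) = 3537)
((76 + x(3))*(3*(-14) + 47))*(D + 145) = ((76 + 3)*(3*(-14) + 47))*(3537 + 145) = (79*(-42 + 47))*3682 = (79*5)*3682 = 395*3682 = 1454390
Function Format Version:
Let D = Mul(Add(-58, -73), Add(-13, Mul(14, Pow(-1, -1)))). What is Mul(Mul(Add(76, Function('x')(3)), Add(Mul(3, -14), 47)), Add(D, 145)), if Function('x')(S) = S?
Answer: 1454390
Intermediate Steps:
D = 3537 (D = Mul(-131, Add(-13, Mul(14, -1))) = Mul(-131, Add(-13, -14)) = Mul(-131, -27) = 3537)
Mul(Mul(Add(76, Function('x')(3)), Add(Mul(3, -14), 47)), Add(D, 145)) = Mul(Mul(Add(76, 3), Add(Mul(3, -14), 47)), Add(3537, 145)) = Mul(Mul(79, Add(-42, 47)), 3682) = Mul(Mul(79, 5), 3682) = Mul(395, 3682) = 1454390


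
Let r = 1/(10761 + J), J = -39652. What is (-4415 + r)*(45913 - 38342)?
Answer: -965709562386/28891 ≈ -3.3426e+7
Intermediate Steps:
r = -1/28891 (r = 1/(10761 - 39652) = 1/(-28891) = -1/28891 ≈ -3.4613e-5)
(-4415 + r)*(45913 - 38342) = (-4415 - 1/28891)*(45913 - 38342) = -127553766/28891*7571 = -965709562386/28891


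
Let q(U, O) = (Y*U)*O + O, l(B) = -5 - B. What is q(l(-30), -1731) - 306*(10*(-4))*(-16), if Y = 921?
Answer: -40053846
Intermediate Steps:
q(U, O) = O + 921*O*U (q(U, O) = (921*U)*O + O = 921*O*U + O = O + 921*O*U)
q(l(-30), -1731) - 306*(10*(-4))*(-16) = -1731*(1 + 921*(-5 - 1*(-30))) - 306*(10*(-4))*(-16) = -1731*(1 + 921*(-5 + 30)) - 306*(-40*(-16)) = -1731*(1 + 921*25) - 306*640 = -1731*(1 + 23025) - 1*195840 = -1731*23026 - 195840 = -39858006 - 195840 = -40053846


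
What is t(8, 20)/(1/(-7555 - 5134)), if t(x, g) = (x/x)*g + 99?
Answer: -1509991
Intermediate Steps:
t(x, g) = 99 + g (t(x, g) = 1*g + 99 = g + 99 = 99 + g)
t(8, 20)/(1/(-7555 - 5134)) = (99 + 20)/(1/(-7555 - 5134)) = 119/(1/(-12689)) = 119/(-1/12689) = 119*(-12689) = -1509991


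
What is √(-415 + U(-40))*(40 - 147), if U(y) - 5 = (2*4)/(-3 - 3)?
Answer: -107*I*√3702/3 ≈ -2170.1*I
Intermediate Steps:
U(y) = 11/3 (U(y) = 5 + (2*4)/(-3 - 3) = 5 + 8/(-6) = 5 + 8*(-⅙) = 5 - 4/3 = 11/3)
√(-415 + U(-40))*(40 - 147) = √(-415 + 11/3)*(40 - 147) = √(-1234/3)*(-107) = (I*√3702/3)*(-107) = -107*I*√3702/3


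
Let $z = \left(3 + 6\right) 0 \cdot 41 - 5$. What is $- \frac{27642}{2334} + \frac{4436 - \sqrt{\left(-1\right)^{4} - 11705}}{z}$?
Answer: $- \frac{1748639}{1945} + \frac{2 i \sqrt{2926}}{5} \approx -899.04 + 21.637 i$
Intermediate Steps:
$z = -5$ ($z = 9 \cdot 0 \cdot 41 - 5 = 0 \cdot 41 - 5 = 0 - 5 = -5$)
$- \frac{27642}{2334} + \frac{4436 - \sqrt{\left(-1\right)^{4} - 11705}}{z} = - \frac{27642}{2334} + \frac{4436 - \sqrt{\left(-1\right)^{4} - 11705}}{-5} = \left(-27642\right) \frac{1}{2334} + \left(4436 - \sqrt{1 - 11705}\right) \left(- \frac{1}{5}\right) = - \frac{4607}{389} + \left(4436 - \sqrt{-11704}\right) \left(- \frac{1}{5}\right) = - \frac{4607}{389} + \left(4436 - 2 i \sqrt{2926}\right) \left(- \frac{1}{5}\right) = - \frac{4607}{389} - \left(\frac{4436}{5} - \frac{2 i \sqrt{2926}}{5}\right) = - \frac{1748639}{1945} + \frac{2 i \sqrt{2926}}{5}$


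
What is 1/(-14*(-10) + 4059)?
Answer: 1/4199 ≈ 0.00023815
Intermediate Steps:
1/(-14*(-10) + 4059) = 1/(140 + 4059) = 1/4199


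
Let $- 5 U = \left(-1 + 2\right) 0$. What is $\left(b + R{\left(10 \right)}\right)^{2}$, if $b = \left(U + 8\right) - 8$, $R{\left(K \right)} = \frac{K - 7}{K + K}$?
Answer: $\frac{9}{400} \approx 0.0225$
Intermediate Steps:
$R{\left(K \right)} = \frac{-7 + K}{2 K}$
$U = 0$ ($U = - \frac{\left(-1 + 2\right) 0}{5} = - \frac{1 \cdot 0}{5} = \left(- \frac{1}{5}\right) 0 = 0$)
$b = 0$ ($b = \left(0 + 8\right) - 8 = 8 - 8 = 0$)
$\left(b + R{\left(10 \right)}\right)^{2} = \left(0 + \frac{-7 + 10}{2 \cdot 10}\right)^{2} = \left(0 + \frac{1}{2} \cdot \frac{1}{10} \cdot 3\right)^{2} = \left(0 + \frac{3}{20}\right)^{2} = \left(\frac{3}{20}\right)^{2} = \frac{9}{400}$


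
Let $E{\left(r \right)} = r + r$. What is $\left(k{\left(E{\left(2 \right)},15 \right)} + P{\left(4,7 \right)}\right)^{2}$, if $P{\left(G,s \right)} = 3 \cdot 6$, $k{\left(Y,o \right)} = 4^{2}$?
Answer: $1156$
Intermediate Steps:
$E{\left(r \right)} = 2 r$
$k{\left(Y,o \right)} = 16$
$P{\left(G,s \right)} = 18$
$\left(k{\left(E{\left(2 \right)},15 \right)} + P{\left(4,7 \right)}\right)^{2} = \left(16 + 18\right)^{2} = 34^{2} = 1156$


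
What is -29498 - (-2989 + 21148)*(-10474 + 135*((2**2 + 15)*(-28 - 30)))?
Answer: 2891682298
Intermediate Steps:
-29498 - (-2989 + 21148)*(-10474 + 135*((2**2 + 15)*(-28 - 30))) = -29498 - 18159*(-10474 + 135*((4 + 15)*(-58))) = -29498 - 18159*(-10474 + 135*(19*(-58))) = -29498 - 18159*(-10474 + 135*(-1102)) = -29498 - 18159*(-10474 - 148770) = -29498 - 18159*(-159244) = -29498 - 1*(-2891711796) = -29498 + 2891711796 = 2891682298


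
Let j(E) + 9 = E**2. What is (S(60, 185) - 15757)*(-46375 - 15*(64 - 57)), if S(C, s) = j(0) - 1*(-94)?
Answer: 728434560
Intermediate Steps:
j(E) = -9 + E**2
S(C, s) = 85 (S(C, s) = (-9 + 0**2) - 1*(-94) = (-9 + 0) + 94 = -9 + 94 = 85)
(S(60, 185) - 15757)*(-46375 - 15*(64 - 57)) = (85 - 15757)*(-46375 - 15*(64 - 57)) = -15672*(-46375 - 15*7) = -15672*(-46375 - 105) = -15672*(-46480) = 728434560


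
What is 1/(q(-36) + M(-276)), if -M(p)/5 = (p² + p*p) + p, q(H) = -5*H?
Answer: -1/760200 ≈ -1.3154e-6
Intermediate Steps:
M(p) = -10*p² - 5*p (M(p) = -5*((p² + p*p) + p) = -5*((p² + p²) + p) = -5*(2*p² + p) = -5*(p + 2*p²) = -10*p² - 5*p)
1/(q(-36) + M(-276)) = 1/(-5*(-36) - 5*(-276)*(1 + 2*(-276))) = 1/(180 - 5*(-276)*(1 - 552)) = 1/(180 - 5*(-276)*(-551)) = 1/(180 - 760380) = 1/(-760200) = -1/760200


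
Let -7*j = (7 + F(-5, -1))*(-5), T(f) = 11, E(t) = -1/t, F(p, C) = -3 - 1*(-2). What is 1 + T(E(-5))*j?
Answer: 337/7 ≈ 48.143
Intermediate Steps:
F(p, C) = -1 (F(p, C) = -3 + 2 = -1)
j = 30/7 (j = -(7 - 1)*(-5)/7 = -6*(-5)/7 = -⅐*(-30) = 30/7 ≈ 4.2857)
1 + T(E(-5))*j = 1 + 11*(30/7) = 1 + 330/7 = 337/7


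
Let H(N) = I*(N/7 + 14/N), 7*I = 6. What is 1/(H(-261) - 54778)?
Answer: -4263/233655052 ≈ -1.8245e-5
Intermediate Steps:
I = 6/7 (I = (⅐)*6 = 6/7 ≈ 0.85714)
H(N) = 12/N + 6*N/49 (H(N) = 6*(N/7 + 14/N)/7 = 6*(14/N + N/7)/7 = 12/N + 6*N/49)
1/(H(-261) - 54778) = 1/((12/(-261) + (6/49)*(-261)) - 54778) = 1/((12*(-1/261) - 1566/49) - 54778) = 1/((-4/87 - 1566/49) - 54778) = 1/(-136438/4263 - 54778) = 1/(-233655052/4263) = -4263/233655052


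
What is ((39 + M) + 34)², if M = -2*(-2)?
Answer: 5929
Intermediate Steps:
M = 4
((39 + M) + 34)² = ((39 + 4) + 34)² = (43 + 34)² = 77² = 5929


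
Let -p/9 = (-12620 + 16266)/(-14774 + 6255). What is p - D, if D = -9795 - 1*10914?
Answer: 176452785/8519 ≈ 20713.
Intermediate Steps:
D = -20709 (D = -9795 - 10914 = -20709)
p = 32814/8519 (p = -9*(-12620 + 16266)/(-14774 + 6255) = -32814/(-8519) = -32814*(-1)/8519 = -9*(-3646/8519) = 32814/8519 ≈ 3.8519)
p - D = 32814/8519 - 1*(-20709) = 32814/8519 + 20709 = 176452785/8519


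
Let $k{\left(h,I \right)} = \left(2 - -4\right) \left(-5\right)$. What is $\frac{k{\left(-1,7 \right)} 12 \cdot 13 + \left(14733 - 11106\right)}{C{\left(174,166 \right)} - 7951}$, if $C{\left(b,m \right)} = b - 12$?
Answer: $\frac{1053}{7789} \approx 0.13519$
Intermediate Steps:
$k{\left(h,I \right)} = -30$ ($k{\left(h,I \right)} = \left(2 + 4\right) \left(-5\right) = 6 \left(-5\right) = -30$)
$C{\left(b,m \right)} = -12 + b$
$\frac{k{\left(-1,7 \right)} 12 \cdot 13 + \left(14733 - 11106\right)}{C{\left(174,166 \right)} - 7951} = \frac{\left(-30\right) 12 \cdot 13 + \left(14733 - 11106\right)}{\left(-12 + 174\right) - 7951} = \frac{\left(-360\right) 13 + 3627}{162 - 7951} = \frac{-4680 + 3627}{-7789} = \left(-1053\right) \left(- \frac{1}{7789}\right) = \frac{1053}{7789}$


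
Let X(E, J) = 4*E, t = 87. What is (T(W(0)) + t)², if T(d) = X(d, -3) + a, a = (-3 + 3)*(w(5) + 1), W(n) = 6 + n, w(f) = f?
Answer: 12321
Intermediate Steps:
a = 0 (a = (-3 + 3)*(5 + 1) = 0*6 = 0)
T(d) = 4*d (T(d) = 4*d + 0 = 4*d)
(T(W(0)) + t)² = (4*(6 + 0) + 87)² = (4*6 + 87)² = (24 + 87)² = 111² = 12321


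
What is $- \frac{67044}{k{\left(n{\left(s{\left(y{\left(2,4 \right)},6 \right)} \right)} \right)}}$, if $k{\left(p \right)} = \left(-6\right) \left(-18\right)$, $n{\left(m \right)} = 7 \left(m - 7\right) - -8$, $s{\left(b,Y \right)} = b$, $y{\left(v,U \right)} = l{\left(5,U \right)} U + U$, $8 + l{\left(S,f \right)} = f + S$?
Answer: $- \frac{5587}{9} \approx -620.78$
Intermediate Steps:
$l{\left(S,f \right)} = -8 + S + f$ ($l{\left(S,f \right)} = -8 + \left(f + S\right) = -8 + \left(S + f\right) = -8 + S + f$)
$y{\left(v,U \right)} = U + U \left(-3 + U\right)$ ($y{\left(v,U \right)} = \left(-8 + 5 + U\right) U + U = \left(-3 + U\right) U + U = U \left(-3 + U\right) + U = U + U \left(-3 + U\right)$)
$n{\left(m \right)} = -41 + 7 m$ ($n{\left(m \right)} = 7 \left(-7 + m\right) + 8 = \left(-49 + 7 m\right) + 8 = -41 + 7 m$)
$k{\left(p \right)} = 108$
$- \frac{67044}{k{\left(n{\left(s{\left(y{\left(2,4 \right)},6 \right)} \right)} \right)}} = - \frac{67044}{108} = \left(-67044\right) \frac{1}{108} = - \frac{5587}{9}$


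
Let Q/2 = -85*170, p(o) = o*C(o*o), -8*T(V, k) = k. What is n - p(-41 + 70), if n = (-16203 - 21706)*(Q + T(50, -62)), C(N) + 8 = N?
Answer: 4381008593/4 ≈ 1.0953e+9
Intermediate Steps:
T(V, k) = -k/8
C(N) = -8 + N
p(o) = o*(-8 + o²) (p(o) = o*(-8 + o*o) = o*(-8 + o²))
Q = -28900 (Q = 2*(-85*170) = 2*(-14450) = -28900)
n = 4381105221/4 (n = (-16203 - 21706)*(-28900 - ⅛*(-62)) = -37909*(-28900 + 31/4) = -37909*(-115569/4) = 4381105221/4 ≈ 1.0953e+9)
n - p(-41 + 70) = 4381105221/4 - (-41 + 70)*(-8 + (-41 + 70)²) = 4381105221/4 - 29*(-8 + 29²) = 4381105221/4 - 29*(-8 + 841) = 4381105221/4 - 29*833 = 4381105221/4 - 1*24157 = 4381105221/4 - 24157 = 4381008593/4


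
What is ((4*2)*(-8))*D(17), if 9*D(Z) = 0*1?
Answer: 0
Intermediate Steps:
D(Z) = 0 (D(Z) = (0*1)/9 = (1/9)*0 = 0)
((4*2)*(-8))*D(17) = ((4*2)*(-8))*0 = (8*(-8))*0 = -64*0 = 0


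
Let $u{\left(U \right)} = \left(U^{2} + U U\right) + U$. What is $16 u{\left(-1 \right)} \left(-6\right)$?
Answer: $-96$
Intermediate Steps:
$u{\left(U \right)} = U + 2 U^{2}$ ($u{\left(U \right)} = \left(U^{2} + U^{2}\right) + U = 2 U^{2} + U = U + 2 U^{2}$)
$16 u{\left(-1 \right)} \left(-6\right) = 16 \left(- (1 + 2 \left(-1\right))\right) \left(-6\right) = 16 \left(- (1 - 2)\right) \left(-6\right) = 16 \left(\left(-1\right) \left(-1\right)\right) \left(-6\right) = 16 \cdot 1 \left(-6\right) = 16 \left(-6\right) = -96$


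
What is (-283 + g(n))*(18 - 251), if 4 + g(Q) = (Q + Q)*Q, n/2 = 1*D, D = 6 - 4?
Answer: 59415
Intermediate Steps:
D = 2
n = 4 (n = 2*(1*2) = 2*2 = 4)
g(Q) = -4 + 2*Q² (g(Q) = -4 + (Q + Q)*Q = -4 + (2*Q)*Q = -4 + 2*Q²)
(-283 + g(n))*(18 - 251) = (-283 + (-4 + 2*4²))*(18 - 251) = (-283 + (-4 + 2*16))*(-233) = (-283 + (-4 + 32))*(-233) = (-283 + 28)*(-233) = -255*(-233) = 59415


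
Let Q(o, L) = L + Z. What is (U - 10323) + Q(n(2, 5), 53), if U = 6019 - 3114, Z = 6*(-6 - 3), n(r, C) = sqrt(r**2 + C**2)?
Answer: -7419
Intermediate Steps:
n(r, C) = sqrt(C**2 + r**2)
Z = -54 (Z = 6*(-9) = -54)
U = 2905
Q(o, L) = -54 + L (Q(o, L) = L - 54 = -54 + L)
(U - 10323) + Q(n(2, 5), 53) = (2905 - 10323) + (-54 + 53) = -7418 - 1 = -7419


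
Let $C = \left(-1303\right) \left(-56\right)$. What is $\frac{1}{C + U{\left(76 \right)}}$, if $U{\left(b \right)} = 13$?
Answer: $\frac{1}{72981} \approx 1.3702 \cdot 10^{-5}$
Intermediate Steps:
$C = 72968$
$\frac{1}{C + U{\left(76 \right)}} = \frac{1}{72968 + 13} = \frac{1}{72981}$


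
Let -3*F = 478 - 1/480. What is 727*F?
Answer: -166802153/1440 ≈ -1.1583e+5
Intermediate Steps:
F = -229439/1440 (F = -(478 - 1/480)/3 = -⅓*229439/480 = -229439/1440 ≈ -159.33)
727*F = 727*(-229439/1440) = -166802153/1440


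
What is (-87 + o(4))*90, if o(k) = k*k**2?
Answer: -2070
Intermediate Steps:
o(k) = k**3
(-87 + o(4))*90 = (-87 + 4**3)*90 = (-87 + 64)*90 = -23*90 = -2070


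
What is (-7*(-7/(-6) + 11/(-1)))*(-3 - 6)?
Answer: -1239/2 ≈ -619.50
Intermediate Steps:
(-7*(-7/(-6) + 11/(-1)))*(-3 - 6) = -7*(-7*(-1/6) + 11*(-1))*(-9) = -7*(7/6 - 11)*(-9) = -7*(-59/6)*(-9) = (413/6)*(-9) = -1239/2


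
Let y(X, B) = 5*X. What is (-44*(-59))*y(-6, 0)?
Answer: -77880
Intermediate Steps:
(-44*(-59))*y(-6, 0) = (-44*(-59))*(5*(-6)) = 2596*(-30) = -77880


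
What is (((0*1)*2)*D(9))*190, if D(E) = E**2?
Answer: 0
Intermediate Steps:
(((0*1)*2)*D(9))*190 = (((0*1)*2)*9**2)*190 = ((0*2)*81)*190 = (0*81)*190 = 0*190 = 0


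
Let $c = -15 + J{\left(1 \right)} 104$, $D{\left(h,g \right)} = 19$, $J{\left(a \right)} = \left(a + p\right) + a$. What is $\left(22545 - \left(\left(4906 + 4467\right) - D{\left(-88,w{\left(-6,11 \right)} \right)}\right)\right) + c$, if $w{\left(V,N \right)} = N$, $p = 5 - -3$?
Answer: $14216$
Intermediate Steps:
$p = 8$ ($p = 5 + 3 = 8$)
$J{\left(a \right)} = 8 + 2 a$ ($J{\left(a \right)} = \left(a + 8\right) + a = \left(8 + a\right) + a = 8 + 2 a$)
$c = 1025$ ($c = -15 + \left(8 + 2 \cdot 1\right) 104 = -15 + \left(8 + 2\right) 104 = -15 + 10 \cdot 104 = -15 + 1040 = 1025$)
$\left(22545 - \left(\left(4906 + 4467\right) - D{\left(-88,w{\left(-6,11 \right)} \right)}\right)\right) + c = \left(22545 - \left(\left(4906 + 4467\right) - 19\right)\right) + 1025 = \left(22545 - \left(9373 - 19\right)\right) + 1025 = \left(22545 - 9354\right) + 1025 = 13191 + 1025 = 14216$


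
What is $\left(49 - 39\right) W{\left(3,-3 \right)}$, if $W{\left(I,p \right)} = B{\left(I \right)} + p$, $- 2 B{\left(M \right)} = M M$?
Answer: $-75$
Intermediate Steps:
$B{\left(M \right)} = - \frac{M^{2}}{2}$ ($B{\left(M \right)} = - \frac{M M}{2} = - \frac{M^{2}}{2}$)
$W{\left(I,p \right)} = p - \frac{I^{2}}{2}$ ($W{\left(I,p \right)} = - \frac{I^{2}}{2} + p = p - \frac{I^{2}}{2}$)
$\left(49 - 39\right) W{\left(3,-3 \right)} = \left(49 - 39\right) \left(-3 - \frac{3^{2}}{2}\right) = 10 \left(-3 - \frac{9}{2}\right) = 10 \left(- \frac{15}{2}\right) = -75$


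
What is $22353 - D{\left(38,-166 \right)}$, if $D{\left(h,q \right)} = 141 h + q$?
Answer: $17161$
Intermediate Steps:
$D{\left(h,q \right)} = q + 141 h$
$22353 - D{\left(38,-166 \right)} = 22353 - \left(-166 + 141 \cdot 38\right) = 22353 - \left(-166 + 5358\right) = 22353 - 5192 = 17161$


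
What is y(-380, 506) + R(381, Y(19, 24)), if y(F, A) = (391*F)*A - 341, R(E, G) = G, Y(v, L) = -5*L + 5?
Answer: -75181936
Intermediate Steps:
Y(v, L) = 5 - 5*L
y(F, A) = -341 + 391*A*F (y(F, A) = 391*A*F - 341 = -341 + 391*A*F)
y(-380, 506) + R(381, Y(19, 24)) = (-341 + 391*506*(-380)) + (5 - 5*24) = (-341 - 75181480) + (5 - 120) = -75181821 - 115 = -75181936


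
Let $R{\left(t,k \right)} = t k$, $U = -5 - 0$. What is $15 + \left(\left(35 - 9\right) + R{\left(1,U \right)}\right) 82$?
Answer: $1737$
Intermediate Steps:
$U = -5$ ($U = -5 + 0 = -5$)
$R{\left(t,k \right)} = k t$
$15 + \left(\left(35 - 9\right) + R{\left(1,U \right)}\right) 82 = 15 + \left(\left(35 - 9\right) - 5\right) 82 = 15 + \left(26 - 5\right) 82 = 15 + 21 \cdot 82 = 15 + 1722 = 1737$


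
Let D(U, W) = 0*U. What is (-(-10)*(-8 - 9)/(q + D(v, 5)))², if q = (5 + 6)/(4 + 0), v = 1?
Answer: 462400/121 ≈ 3821.5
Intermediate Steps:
D(U, W) = 0
q = 11/4 ≈ 2.7500
(-(-10)*(-8 - 9)/(q + D(v, 5)))² = (-(-10)*(-8 - 9)/(11/4 + 0))² = (-(-10)*(-17/11/4))² = (-(-10)*(-17*4/11))² = (-(-10)*(-68)/11)² = (-1*680/11)² = (-680/11)² = 462400/121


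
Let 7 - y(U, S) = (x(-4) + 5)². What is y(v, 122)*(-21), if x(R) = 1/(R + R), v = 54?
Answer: 22533/64 ≈ 352.08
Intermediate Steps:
x(R) = 1/(2*R)
y(U, S) = -1073/64 (y(U, S) = 7 - ((½)/(-4) + 5)² = 7 - ((½)*(-¼) + 5)² = 7 - (-⅛ + 5)² = 7 - (39/8)² = 7 - 1*1521/64 = 7 - 1521/64 = -1073/64)
y(v, 122)*(-21) = -1073/64*(-21) = 22533/64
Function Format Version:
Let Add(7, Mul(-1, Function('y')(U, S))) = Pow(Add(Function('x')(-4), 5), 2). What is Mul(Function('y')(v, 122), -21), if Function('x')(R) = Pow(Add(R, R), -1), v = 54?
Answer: Rational(22533, 64) ≈ 352.08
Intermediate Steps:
Function('x')(R) = Mul(Rational(1, 2), Pow(R, -1)) (Function('x')(R) = Pow(Mul(2, R), -1) = Mul(Rational(1, 2), Pow(R, -1)))
Function('y')(U, S) = Rational(-1073, 64) (Function('y')(U, S) = Add(7, Mul(-1, Pow(Add(Mul(Rational(1, 2), Pow(-4, -1)), 5), 2))) = Add(7, Mul(-1, Pow(Add(Mul(Rational(1, 2), Rational(-1, 4)), 5), 2))) = Add(7, Mul(-1, Pow(Add(Rational(-1, 8), 5), 2))) = Add(7, Mul(-1, Pow(Rational(39, 8), 2))) = Add(7, Mul(-1, Rational(1521, 64))) = Add(7, Rational(-1521, 64)) = Rational(-1073, 64))
Mul(Function('y')(v, 122), -21) = Mul(Rational(-1073, 64), -21) = Rational(22533, 64)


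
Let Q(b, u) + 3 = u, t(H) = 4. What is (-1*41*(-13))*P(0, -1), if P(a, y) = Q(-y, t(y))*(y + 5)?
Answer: 2132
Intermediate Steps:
Q(b, u) = -3 + u
P(a, y) = 5 + y (P(a, y) = (-3 + 4)*(y + 5) = 1*(5 + y) = 5 + y)
(-1*41*(-13))*P(0, -1) = (-1*41*(-13))*(5 - 1) = -41*(-13)*4 = 533*4 = 2132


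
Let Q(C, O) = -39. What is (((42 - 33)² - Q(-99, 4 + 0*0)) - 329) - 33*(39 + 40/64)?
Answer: -12133/8 ≈ -1516.6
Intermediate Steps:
(((42 - 33)² - Q(-99, 4 + 0*0)) - 329) - 33*(39 + 40/64) = (((42 - 33)² - 1*(-39)) - 329) - 33*(39 + 40/64) = ((9² + 39) - 329) - 33*(39 + 40*(1/64)) = ((81 + 39) - 329) - 33*(39 + 5/8) = (120 - 329) - 33*317/8 = -209 - 10461/8 = -12133/8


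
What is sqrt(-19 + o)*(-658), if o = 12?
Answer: -658*I*sqrt(7) ≈ -1740.9*I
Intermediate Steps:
sqrt(-19 + o)*(-658) = sqrt(-19 + 12)*(-658) = sqrt(-7)*(-658) = (I*sqrt(7))*(-658) = -658*I*sqrt(7)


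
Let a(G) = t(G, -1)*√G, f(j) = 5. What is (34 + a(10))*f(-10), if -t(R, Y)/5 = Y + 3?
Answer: 170 - 50*√10 ≈ 11.886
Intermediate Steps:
t(R, Y) = -15 - 5*Y (t(R, Y) = -5*(Y + 3) = -5*(3 + Y) = -15 - 5*Y)
a(G) = -10*√G (a(G) = (-15 - 5*(-1))*√G = (-15 + 5)*√G = -10*√G)
(34 + a(10))*f(-10) = (34 - 10*√10)*5 = 170 - 50*√10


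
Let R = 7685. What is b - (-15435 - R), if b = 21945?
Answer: 45065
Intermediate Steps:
b - (-15435 - R) = 21945 - (-15435 - 1*7685) = 21945 - (-15435 - 7685) = 21945 - 1*(-23120) = 21945 + 23120 = 45065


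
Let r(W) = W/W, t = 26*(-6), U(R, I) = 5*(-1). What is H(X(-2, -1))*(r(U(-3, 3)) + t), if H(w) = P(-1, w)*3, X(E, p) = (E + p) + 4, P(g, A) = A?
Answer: -465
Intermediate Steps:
U(R, I) = -5
X(E, p) = 4 + E + p
t = -156
r(W) = 1
H(w) = 3*w (H(w) = w*3 = 3*w)
H(X(-2, -1))*(r(U(-3, 3)) + t) = (3*(4 - 2 - 1))*(1 - 156) = (3*1)*(-155) = 3*(-155) = -465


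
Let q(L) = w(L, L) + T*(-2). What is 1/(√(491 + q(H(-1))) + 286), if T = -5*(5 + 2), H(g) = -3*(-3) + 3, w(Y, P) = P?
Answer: 286/81223 - √573/81223 ≈ 0.0032265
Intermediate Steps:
H(g) = 12 (H(g) = 9 + 3 = 12)
T = -35 (T = -5*7 = -35)
q(L) = 70 + L (q(L) = L - 35*(-2) = L + 70 = 70 + L)
1/(√(491 + q(H(-1))) + 286) = 1/(√(491 + (70 + 12)) + 286) = 1/(√(491 + 82) + 286) = 1/(√573 + 286) = 1/(286 + √573)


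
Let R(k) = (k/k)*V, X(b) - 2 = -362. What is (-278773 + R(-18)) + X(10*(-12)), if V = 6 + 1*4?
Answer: -279123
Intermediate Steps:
X(b) = -360 (X(b) = 2 - 362 = -360)
V = 10 (V = 6 + 4 = 10)
R(k) = 10 (R(k) = (k/k)*10 = 1*10 = 10)
(-278773 + R(-18)) + X(10*(-12)) = (-278773 + 10) - 360 = -278763 - 360 = -279123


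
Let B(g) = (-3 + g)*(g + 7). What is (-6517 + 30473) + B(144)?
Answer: 45247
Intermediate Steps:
B(g) = (-3 + g)*(7 + g)
(-6517 + 30473) + B(144) = (-6517 + 30473) + (-21 + 144**2 + 4*144) = 23956 + (-21 + 20736 + 576) = 23956 + 21291 = 45247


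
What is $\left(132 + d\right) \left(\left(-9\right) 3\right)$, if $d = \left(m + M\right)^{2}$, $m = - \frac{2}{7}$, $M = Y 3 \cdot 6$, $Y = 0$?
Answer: $- \frac{174744}{49} \approx -3566.2$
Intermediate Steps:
$M = 0$ ($M = 0 \cdot 3 \cdot 6 = 0 \cdot 6 = 0$)
$m = - \frac{2}{7} \approx -0.28571$
$d = \frac{4}{49}$ ($d = \left(- \frac{2}{7} + 0\right)^{2} = \left(- \frac{2}{7}\right)^{2} = \frac{4}{49} \approx 0.081633$)
$\left(132 + d\right) \left(\left(-9\right) 3\right) = \left(132 + \frac{4}{49}\right) \left(\left(-9\right) 3\right) = \frac{6472}{49} \left(-27\right) = - \frac{174744}{49}$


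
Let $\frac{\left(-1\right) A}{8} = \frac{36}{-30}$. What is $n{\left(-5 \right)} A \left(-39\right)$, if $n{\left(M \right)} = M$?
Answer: $1872$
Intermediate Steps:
$A = \frac{48}{5}$ ($A = - 8 \frac{36}{-30} = - 8 \cdot 36 \left(- \frac{1}{30}\right) = \left(-8\right) \left(- \frac{6}{5}\right) = \frac{48}{5} \approx 9.6$)
$n{\left(-5 \right)} A \left(-39\right) = \left(-5\right) \frac{48}{5} \left(-39\right) = \left(-48\right) \left(-39\right) = 1872$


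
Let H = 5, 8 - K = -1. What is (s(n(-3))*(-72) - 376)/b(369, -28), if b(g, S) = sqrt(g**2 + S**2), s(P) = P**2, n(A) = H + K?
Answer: -14488*sqrt(136945)/136945 ≈ -39.150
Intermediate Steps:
K = 9 (K = 8 - 1*(-1) = 8 + 1 = 9)
n(A) = 14 (n(A) = 5 + 9 = 14)
b(g, S) = sqrt(S**2 + g**2)
(s(n(-3))*(-72) - 376)/b(369, -28) = (14**2*(-72) - 376)/(sqrt((-28)**2 + 369**2)) = (196*(-72) - 376)/(sqrt(784 + 136161)) = (-14112 - 376)/(sqrt(136945)) = -14488*sqrt(136945)/136945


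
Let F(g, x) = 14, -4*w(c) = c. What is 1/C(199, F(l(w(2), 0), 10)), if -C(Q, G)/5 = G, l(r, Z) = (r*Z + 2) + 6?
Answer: -1/70 ≈ -0.014286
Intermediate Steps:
w(c) = -c/4
l(r, Z) = 8 + Z*r (l(r, Z) = (Z*r + 2) + 6 = (2 + Z*r) + 6 = 8 + Z*r)
C(Q, G) = -5*G
1/C(199, F(l(w(2), 0), 10)) = 1/(-5*14) = 1/(-70) = -1/70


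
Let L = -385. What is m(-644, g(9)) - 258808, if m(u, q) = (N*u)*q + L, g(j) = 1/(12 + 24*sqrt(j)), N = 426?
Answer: -262459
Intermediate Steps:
m(u, q) = -385 + 426*q*u (m(u, q) = (426*u)*q - 385 = 426*q*u - 385 = -385 + 426*q*u)
m(-644, g(9)) - 258808 = (-385 + 426*(1/(12*(1 + 2*sqrt(9))))*(-644)) - 258808 = (-385 + 426*(1/(12*(1 + 2*3)))*(-644)) - 258808 = (-385 + 426*(1/(12*(1 + 6)))*(-644)) - 258808 = (-385 + 426*((1/12)/7)*(-644)) - 258808 = (-385 + 426*((1/12)*(1/7))*(-644)) - 258808 = (-385 + 426*(1/84)*(-644)) - 258808 = (-385 - 3266) - 258808 = -3651 - 258808 = -262459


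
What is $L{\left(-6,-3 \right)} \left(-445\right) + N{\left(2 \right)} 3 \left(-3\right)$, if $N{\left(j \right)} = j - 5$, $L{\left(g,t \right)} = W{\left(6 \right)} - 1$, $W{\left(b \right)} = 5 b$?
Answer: $-12878$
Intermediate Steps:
$L{\left(g,t \right)} = 29$ ($L{\left(g,t \right)} = 5 \cdot 6 - 1 = 30 - 1 = 29$)
$N{\left(j \right)} = -5 + j$ ($N{\left(j \right)} = j - 5 = -5 + j$)
$L{\left(-6,-3 \right)} \left(-445\right) + N{\left(2 \right)} 3 \left(-3\right) = 29 \left(-445\right) + \left(-5 + 2\right) 3 \left(-3\right) = -12905 + \left(-3\right) 3 \left(-3\right) = -12905 - -27 = -12905 + 27 = -12878$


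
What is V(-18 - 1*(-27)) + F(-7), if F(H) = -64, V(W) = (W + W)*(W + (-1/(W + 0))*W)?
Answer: 80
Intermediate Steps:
V(W) = 2*W*(-1 + W) (V(W) = (2*W)*(W + (-1/W)*W) = (2*W)*(W - 1) = (2*W)*(-1 + W) = 2*W*(-1 + W))
V(-18 - 1*(-27)) + F(-7) = 2*(-18 - 1*(-27))*(-1 + (-18 - 1*(-27))) - 64 = 2*(-18 + 27)*(-1 + (-18 + 27)) - 64 = 2*9*(-1 + 9) - 64 = 2*9*8 - 64 = 144 - 64 = 80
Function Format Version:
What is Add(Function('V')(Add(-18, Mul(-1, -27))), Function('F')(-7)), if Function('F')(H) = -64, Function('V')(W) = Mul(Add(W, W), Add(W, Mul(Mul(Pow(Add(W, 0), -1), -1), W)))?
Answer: 80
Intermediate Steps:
Function('V')(W) = Mul(2, W, Add(-1, W)) (Function('V')(W) = Mul(Mul(2, W), Add(W, Mul(Mul(Pow(W, -1), -1), W))) = Mul(Mul(2, W), Add(W, Mul(Mul(-1, Pow(W, -1)), W))) = Mul(Mul(2, W), Add(W, -1)) = Mul(Mul(2, W), Add(-1, W)) = Mul(2, W, Add(-1, W)))
Add(Function('V')(Add(-18, Mul(-1, -27))), Function('F')(-7)) = Add(Mul(2, Add(-18, Mul(-1, -27)), Add(-1, Add(-18, Mul(-1, -27)))), -64) = Add(Mul(2, Add(-18, 27), Add(-1, Add(-18, 27))), -64) = Add(Mul(2, 9, Add(-1, 9)), -64) = Add(Mul(2, 9, 8), -64) = Add(144, -64) = 80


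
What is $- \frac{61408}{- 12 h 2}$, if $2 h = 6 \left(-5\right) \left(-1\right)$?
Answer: $\frac{7676}{45} \approx 170.58$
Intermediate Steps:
$h = 15$ ($h = \frac{6 \left(-5\right) \left(-1\right)}{2} = \frac{\left(-30\right) \left(-1\right)}{2} = \frac{1}{2} \cdot 30 = 15$)
$- \frac{61408}{- 12 h 2} = - \frac{61408}{\left(-12\right) 15 \cdot 2} = - \frac{61408}{\left(-180\right) 2} = - \frac{61408}{-360} = \left(-61408\right) \left(- \frac{1}{360}\right) = \frac{7676}{45}$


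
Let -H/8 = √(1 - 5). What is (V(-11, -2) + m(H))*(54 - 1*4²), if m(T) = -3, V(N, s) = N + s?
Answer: -608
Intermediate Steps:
H = -16*I (H = -8*√(1 - 5) = -16*I ≈ -16.0*I)
(V(-11, -2) + m(H))*(54 - 1*4²) = ((-11 - 2) - 3)*(54 - 1*4²) = (-13 - 3)*(54 - 1*16) = -16*(54 - 16) = -16*38 = -608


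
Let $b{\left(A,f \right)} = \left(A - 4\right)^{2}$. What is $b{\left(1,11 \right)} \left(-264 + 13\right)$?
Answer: $-2259$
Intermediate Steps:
$b{\left(A,f \right)} = \left(-4 + A\right)^{2}$
$b{\left(1,11 \right)} \left(-264 + 13\right) = \left(-4 + 1\right)^{2} \left(-264 + 13\right) = \left(-3\right)^{2} \left(-251\right) = 9 \left(-251\right) = -2259$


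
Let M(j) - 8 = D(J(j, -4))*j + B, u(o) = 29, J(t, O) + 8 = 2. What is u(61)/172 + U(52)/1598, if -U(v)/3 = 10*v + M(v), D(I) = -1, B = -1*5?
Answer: -98347/137428 ≈ -0.71563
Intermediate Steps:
B = -5
J(t, O) = -6 (J(t, O) = -8 + 2 = -6)
M(j) = 3 - j (M(j) = 8 + (-j - 5) = 8 + (-5 - j) = 3 - j)
U(v) = -9 - 27*v (U(v) = -3*(10*v + (3 - v)) = -3*(3 + 9*v) = -9 - 27*v)
u(61)/172 + U(52)/1598 = 29/172 + (-9 - 27*52)/1598 = 29*(1/172) + (-9 - 1404)*(1/1598) = 29/172 - 1413*1/1598 = 29/172 - 1413/1598 = -98347/137428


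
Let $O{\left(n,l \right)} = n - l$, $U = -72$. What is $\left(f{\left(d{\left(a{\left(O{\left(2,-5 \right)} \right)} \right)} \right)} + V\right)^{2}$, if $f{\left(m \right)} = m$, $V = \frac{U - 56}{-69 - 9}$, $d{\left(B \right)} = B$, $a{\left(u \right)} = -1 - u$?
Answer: $\frac{61504}{1521} \approx 40.437$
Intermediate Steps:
$V = \frac{64}{39}$ ($V = \frac{-72 - 56}{-69 - 9} = - \frac{128}{-78} = \left(-128\right) \left(- \frac{1}{78}\right) = \frac{64}{39} \approx 1.641$)
$\left(f{\left(d{\left(a{\left(O{\left(2,-5 \right)} \right)} \right)} \right)} + V\right)^{2} = \left(\left(-1 - \left(2 - -5\right)\right) + \frac{64}{39}\right)^{2} = \left(\left(-1 - \left(2 + 5\right)\right) + \frac{64}{39}\right)^{2} = \left(\left(-1 - 7\right) + \frac{64}{39}\right)^{2} = \left(-8 + \frac{64}{39}\right)^{2} = \left(- \frac{248}{39}\right)^{2} = \frac{61504}{1521}$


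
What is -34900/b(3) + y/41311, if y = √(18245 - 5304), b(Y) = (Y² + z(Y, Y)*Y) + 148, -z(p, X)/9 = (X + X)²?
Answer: 6980/163 + √12941/41311 ≈ 42.825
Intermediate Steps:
z(p, X) = -36*X² (z(p, X) = -9*(X + X)² = -9*4*X² = -36*X²)
b(Y) = 148 + Y² - 36*Y³ (b(Y) = (Y² + (-36*Y²)*Y) + 148 = (Y² - 36*Y³) + 148 = 148 + Y² - 36*Y³)
y = √12941 ≈ 113.76
-34900/b(3) + y/41311 = -34900/(148 + 3² - 36*3³) + √12941/41311 = -34900/(148 + 9 - 36*27) + √12941*(1/41311) = -34900/(148 + 9 - 972) + √12941/41311 = -34900/(-815) + √12941/41311 = -34900*(-1/815) + √12941/41311 = 6980/163 + √12941/41311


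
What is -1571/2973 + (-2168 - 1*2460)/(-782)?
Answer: 6265261/1162443 ≈ 5.3897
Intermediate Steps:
-1571/2973 + (-2168 - 1*2460)/(-782) = -1571*1/2973 + (-2168 - 2460)*(-1/782) = -1571/2973 - 4628*(-1/782) = -1571/2973 + 2314/391 = 6265261/1162443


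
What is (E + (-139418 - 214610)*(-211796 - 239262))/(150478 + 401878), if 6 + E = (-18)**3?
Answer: 79843577893/276178 ≈ 2.8910e+5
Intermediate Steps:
E = -5838 (E = -6 + (-18)**3 = -6 - 5832 = -5838)
(E + (-139418 - 214610)*(-211796 - 239262))/(150478 + 401878) = (-5838 + (-139418 - 214610)*(-211796 - 239262))/(150478 + 401878) = (-5838 - 354028*(-451058))/552356 = (-5838 + 159687161624)*(1/552356) = 159687155786*(1/552356) = 79843577893/276178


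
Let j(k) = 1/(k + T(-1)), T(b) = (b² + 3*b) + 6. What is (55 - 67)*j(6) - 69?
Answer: -351/5 ≈ -70.200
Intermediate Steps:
T(b) = 6 + b² + 3*b
j(k) = 1/(4 + k) (j(k) = 1/(k + (6 + (-1)² + 3*(-1))) = 1/(k + (6 + 1 - 3)) = 1/(k + 4) = 1/(4 + k))
(55 - 67)*j(6) - 69 = (55 - 67)/(4 + 6) - 69 = -12/10 - 69 = -12*⅒ - 69 = -6/5 - 69 = -351/5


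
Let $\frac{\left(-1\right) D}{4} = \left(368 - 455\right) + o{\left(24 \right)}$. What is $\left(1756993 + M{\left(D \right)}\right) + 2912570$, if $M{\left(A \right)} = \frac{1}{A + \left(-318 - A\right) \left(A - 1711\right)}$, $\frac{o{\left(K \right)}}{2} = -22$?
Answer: $\frac{4669460269615}{999978} \approx 4.6696 \cdot 10^{6}$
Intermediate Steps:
$o{\left(K \right)} = -44$ ($o{\left(K \right)} = 2 \left(-22\right) = -44$)
$D = 524$ ($D = - 4 \left(\left(368 - 455\right) - 44\right) = - 4 \left(-87 - 44\right) = \left(-4\right) \left(-131\right) = 524$)
$M{\left(A \right)} = \frac{1}{A + \left(-1711 + A\right) \left(-318 - A\right)}$ ($M{\left(A \right)} = \frac{1}{A + \left(-318 - A\right) \left(-1711 + A\right)} = \frac{1}{A + \left(-1711 + A\right) \left(-318 - A\right)}$)
$\left(1756993 + M{\left(D \right)}\right) + 2912570 = \left(1756993 + \frac{1}{544098 - 524^{2} + 1394 \cdot 524}\right) + 2912570 = \left(1756993 + \frac{1}{544098 - 274576 + 730456}\right) + 2912570 = \left(1756993 + \frac{1}{999978}\right) + 2912570 = \frac{1756954346155}{999978} + 2912570 = \frac{4669460269615}{999978}$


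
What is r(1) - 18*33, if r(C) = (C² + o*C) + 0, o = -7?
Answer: -600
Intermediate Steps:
r(C) = C² - 7*C (r(C) = (C² - 7*C) + 0 = C² - 7*C)
r(1) - 18*33 = 1*(-7 + 1) - 18*33 = 1*(-6) - 594 = -6 - 594 = -600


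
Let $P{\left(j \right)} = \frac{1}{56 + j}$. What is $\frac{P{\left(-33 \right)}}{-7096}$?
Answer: $- \frac{1}{163208} \approx -6.1271 \cdot 10^{-6}$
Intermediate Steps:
$\frac{P{\left(-33 \right)}}{-7096} = \frac{1}{\left(56 - 33\right) \left(-7096\right)} = \frac{1}{23} \left(- \frac{1}{7096}\right) = - \frac{1}{163208}$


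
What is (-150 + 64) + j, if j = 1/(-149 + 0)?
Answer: -12815/149 ≈ -86.007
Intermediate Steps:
j = -1/149 (j = 1/(-149) = -1/149 ≈ -0.0067114)
(-150 + 64) + j = (-150 + 64) - 1/149 = -86 - 1/149 = -12815/149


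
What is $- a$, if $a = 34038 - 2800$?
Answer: $-31238$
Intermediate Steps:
$a = 31238$ ($a = 34038 - 2800 = 31238$)
$- a = \left(-1\right) 31238 = -31238$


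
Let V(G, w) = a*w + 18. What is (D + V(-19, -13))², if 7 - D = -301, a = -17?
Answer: 299209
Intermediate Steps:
D = 308 (D = 7 - 1*(-301) = 7 + 301 = 308)
V(G, w) = 18 - 17*w (V(G, w) = -17*w + 18 = 18 - 17*w)
(D + V(-19, -13))² = (308 + (18 - 17*(-13)))² = (308 + (18 + 221))² = (308 + 239)² = 547² = 299209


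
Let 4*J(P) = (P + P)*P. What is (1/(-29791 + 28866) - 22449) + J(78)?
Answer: -17951476/925 ≈ -19407.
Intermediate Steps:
J(P) = P²/2 (J(P) = ((P + P)*P)/4 = ((2*P)*P)/4 = (2*P²)/4 = P²/2)
(1/(-29791 + 28866) - 22449) + J(78) = (1/(-29791 + 28866) - 22449) + (½)*78² = (1/(-925) - 22449) + (½)*6084 = (-1/925 - 22449) + 3042 = -20765326/925 + 3042 = -17951476/925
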